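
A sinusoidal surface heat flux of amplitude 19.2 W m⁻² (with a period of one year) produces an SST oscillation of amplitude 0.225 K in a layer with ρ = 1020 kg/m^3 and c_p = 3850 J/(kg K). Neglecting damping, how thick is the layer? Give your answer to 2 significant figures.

ω = 2π / 3.15×10^7 s = 1.99×10^-7 s⁻¹.
Required C = F₀ / (A ω) = 19.2 / (0.225 × 1.99×10^-7) = 4.28×10^8 J/(m²·K).
D = C / (ρ c_p) = 4.28×10^8 / (1020 × 3850) = 109 m.

110 m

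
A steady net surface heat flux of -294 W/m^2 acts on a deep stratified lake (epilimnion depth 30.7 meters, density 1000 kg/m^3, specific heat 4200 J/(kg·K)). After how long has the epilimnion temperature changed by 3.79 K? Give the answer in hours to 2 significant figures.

Areal heat capacity C = ρ c_p D = 1000 × 4200 × 30.7 = 1.29×10^8 J m⁻² K⁻¹.
Time required: Δt = C ΔT / F = 1.29×10^8 × -3.79 / -294 = 1.66×10^6 s.
In hours: 1.66×10^6 s / (3600 s/hour) = 462 hours.

460 hours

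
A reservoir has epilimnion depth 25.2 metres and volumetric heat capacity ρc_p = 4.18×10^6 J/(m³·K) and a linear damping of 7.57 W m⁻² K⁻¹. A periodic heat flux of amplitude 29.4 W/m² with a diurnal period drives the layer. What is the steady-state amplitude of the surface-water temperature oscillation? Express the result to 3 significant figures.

Areal heat capacity C = ρc_p × D = 4.18×10^6 × 25.2 = 1.05×10^8 J/(m^2 K).
Angular frequency ω = 2π / T = 2π / 86400 s = 7.27×10^-5 s⁻¹.
√((Cω)² + λ²) = √((7660)² + 7.57²) = 7660 W/(m²·K).
Amplitude A = F₀ / √((Cω)²+λ²) = 29.4 / 7660 = 0.00384 K.

0.00384 K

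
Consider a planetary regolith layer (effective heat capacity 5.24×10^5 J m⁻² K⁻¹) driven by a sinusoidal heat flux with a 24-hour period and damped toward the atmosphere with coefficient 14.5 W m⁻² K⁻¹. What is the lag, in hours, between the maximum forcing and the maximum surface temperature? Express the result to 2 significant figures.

4.6 hours

Areal heat capacity C = 5.24×10^5 J m⁻² K⁻¹ (given).
ω = 2π / 86400 s = 7.27×10^-5 s⁻¹.
Phase lag φ = arctan(Cω/λ) = arctan(38.1/14.5) = 1.21 rad.
Time lag = φ / ω = 1.21 / 7.27×10^-5 = 16600 s = 4.61 hours.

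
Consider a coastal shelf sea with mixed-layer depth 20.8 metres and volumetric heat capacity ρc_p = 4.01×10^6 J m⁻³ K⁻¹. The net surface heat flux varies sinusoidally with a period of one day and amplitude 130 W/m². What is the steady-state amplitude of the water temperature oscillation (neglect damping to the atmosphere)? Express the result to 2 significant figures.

0.021 K

Areal heat capacity C = ρc_p × D = 4.01×10^6 × 20.8 = 8.34×10^7 J/(m²·K).
Angular frequency ω = 2π / T = 2π / 86400 s = 7.27×10^-5 s⁻¹.
Cω = 8.34×10^7 × 7.27×10^-5 = 6070 W/(m²·K).
Amplitude A = F₀ / (Cω) = 130 / 6070 = 0.0214 K.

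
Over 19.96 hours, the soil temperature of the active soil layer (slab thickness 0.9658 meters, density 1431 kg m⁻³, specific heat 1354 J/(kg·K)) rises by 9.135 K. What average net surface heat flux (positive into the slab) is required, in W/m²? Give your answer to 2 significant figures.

240

Areal heat capacity C = ρ c_p D = 1431 × 1354 × 0.9658 = 1.87×10^6 J m⁻² K⁻¹.
Required heat per unit area: Q = C ΔT = 1.87×10^6 × 9.135 = 1.71×10^7 J/m².
Flux F = Q / Δt = 1.71×10^7 / 71900 s = 238 W/m².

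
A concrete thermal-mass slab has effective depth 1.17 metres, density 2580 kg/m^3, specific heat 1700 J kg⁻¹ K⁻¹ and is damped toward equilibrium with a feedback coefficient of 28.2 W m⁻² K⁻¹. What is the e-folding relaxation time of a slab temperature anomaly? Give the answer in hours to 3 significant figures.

50.5 hours

Areal heat capacity C = ρ c_p D = 2580 × 1700 × 1.17 = 5.13×10^6 J/(m²·K).
Relaxation time τ = C / λ = 5.13×10^6 / 28.2 = 1.82×10^5 s.
In hours: 1.82×10^5 s / (3600 s/hour) = 50.5 hours.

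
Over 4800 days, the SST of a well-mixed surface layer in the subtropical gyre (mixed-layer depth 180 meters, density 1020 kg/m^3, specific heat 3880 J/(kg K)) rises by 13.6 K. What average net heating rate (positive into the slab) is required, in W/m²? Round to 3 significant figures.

23.4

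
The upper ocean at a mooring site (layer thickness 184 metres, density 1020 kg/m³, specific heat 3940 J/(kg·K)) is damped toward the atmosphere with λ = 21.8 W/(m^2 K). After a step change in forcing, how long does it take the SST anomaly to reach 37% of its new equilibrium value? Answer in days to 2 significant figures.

180 days

Areal heat capacity C = ρ c_p D = 1020 × 3940 × 184 = 7.39×10^8 J/(m^2 K).
τ = C / λ = 7.39×10^8 / 21.8 = 3.39×10^7 s.
Fraction reached: 1 − e^(−t/τ) = 0.37 ⇒ t = −τ ln(1 − 0.37) = τ × 0.462.
t = 1.57×10^7 s = 181 days.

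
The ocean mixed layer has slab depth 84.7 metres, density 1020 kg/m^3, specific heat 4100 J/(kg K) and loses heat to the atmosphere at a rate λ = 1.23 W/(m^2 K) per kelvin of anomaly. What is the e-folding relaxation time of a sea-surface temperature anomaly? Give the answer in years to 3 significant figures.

9.13 years

Areal heat capacity C = ρ c_p D = 1020 × 4100 × 84.7 = 3.54×10^8 J m⁻² K⁻¹.
Relaxation time τ = C / λ = 3.54×10^8 / 1.23 = 2.88×10^8 s.
In years: 2.88×10^8 s / (3.156×10^7 s/year) = 9.13 years.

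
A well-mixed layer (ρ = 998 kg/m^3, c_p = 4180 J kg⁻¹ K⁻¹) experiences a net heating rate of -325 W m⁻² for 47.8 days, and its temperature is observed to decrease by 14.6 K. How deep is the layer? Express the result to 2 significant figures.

Heat input Q = F Δt = -325 × 4.13×10^6 s = -1.34×10^9 J/m².
Required areal heat capacity C = Q / ΔT = 9.19×10^7 J/(m²·K).
Depth D = C / (ρ c_p) = 9.19×10^7 / (998 × 4180) = 22.0 m.

22 m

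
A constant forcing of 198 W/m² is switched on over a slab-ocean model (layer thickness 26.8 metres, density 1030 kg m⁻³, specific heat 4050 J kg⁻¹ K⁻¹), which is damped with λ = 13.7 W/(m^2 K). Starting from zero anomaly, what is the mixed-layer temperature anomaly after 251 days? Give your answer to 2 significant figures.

13 K

Areal heat capacity C = ρ c_p D = 1030 × 4050 × 26.8 = 1.12×10^8 J/(m^2 K).
τ = C / λ = 1.12×10^8 / 13.7 = 8.16×10^6 s.
Equilibrium anomaly ΔT_eq = F / λ = 198 / 13.7 = 14.5 K.
t = 251 days = 2.17×10^7 s, so t/τ = 2.66.
ΔT(t) = ΔT_eq (1 − e^(−t/τ)) = 14.5 × (1 − e^−2.66) = 13.4 K.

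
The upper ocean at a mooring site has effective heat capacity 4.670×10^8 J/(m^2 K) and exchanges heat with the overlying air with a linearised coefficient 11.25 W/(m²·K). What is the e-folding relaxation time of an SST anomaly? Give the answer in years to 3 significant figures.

Areal heat capacity C = 4.670×10^8 J/(m^2 K) (given).
Relaxation time τ = C / λ = 4.67×10^8 / 11.25 = 4.15×10^7 s.
In years: 4.15×10^7 s / (3.156×10^7 s/year) = 1.32 years.

1.32 years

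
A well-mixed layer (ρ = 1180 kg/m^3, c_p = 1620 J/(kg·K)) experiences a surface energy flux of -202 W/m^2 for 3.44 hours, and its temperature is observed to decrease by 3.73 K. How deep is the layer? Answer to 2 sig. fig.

0.35 m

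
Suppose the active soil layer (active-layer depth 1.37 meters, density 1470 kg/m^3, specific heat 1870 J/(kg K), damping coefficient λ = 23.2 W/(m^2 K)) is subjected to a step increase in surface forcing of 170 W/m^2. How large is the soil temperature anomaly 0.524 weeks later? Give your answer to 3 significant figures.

6.29 K

Areal heat capacity C = ρ c_p D = 1470 × 1870 × 1.37 = 3.77×10^6 J/(m²·K).
τ = C / λ = 3.77×10^6 / 23.2 = 1.62×10^5 s.
Equilibrium anomaly ΔT_eq = F / λ = 170 / 23.2 = 7.33 K.
t = 0.524 weeks = 3.17×10^5 s, so t/τ = 1.95.
ΔT(t) = ΔT_eq (1 − e^(−t/τ)) = 7.33 × (1 − e^−1.95) = 6.29 K.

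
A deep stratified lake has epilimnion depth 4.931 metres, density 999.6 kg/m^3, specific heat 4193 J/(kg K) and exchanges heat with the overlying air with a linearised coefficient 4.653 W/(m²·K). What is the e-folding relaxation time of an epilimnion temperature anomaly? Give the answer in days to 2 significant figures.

51 days

Areal heat capacity C = ρ c_p D = 999.6 × 4193 × 4.931 = 2.07×10^7 J/(m^2 K).
Relaxation time τ = C / λ = 2.07×10^7 / 4.653 = 4.44×10^6 s.
In days: 4.44×10^6 s / (86400 s/day) = 51.4 days.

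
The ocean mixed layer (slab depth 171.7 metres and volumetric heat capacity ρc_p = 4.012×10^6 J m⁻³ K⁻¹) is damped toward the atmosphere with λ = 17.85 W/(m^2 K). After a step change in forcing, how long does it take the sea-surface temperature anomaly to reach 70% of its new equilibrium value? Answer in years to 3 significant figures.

Areal heat capacity C = ρc_p × D = 4.012×10^6 × 171.7 = 6.89×10^8 J/(m²·K).
τ = C / λ = 6.89×10^8 / 17.85 = 3.86×10^7 s.
Fraction reached: 1 − e^(−t/τ) = 0.70 ⇒ t = −τ ln(1 − 0.70) = τ × 1.20.
t = 4.65×10^7 s = 1.47 years.

1.47 years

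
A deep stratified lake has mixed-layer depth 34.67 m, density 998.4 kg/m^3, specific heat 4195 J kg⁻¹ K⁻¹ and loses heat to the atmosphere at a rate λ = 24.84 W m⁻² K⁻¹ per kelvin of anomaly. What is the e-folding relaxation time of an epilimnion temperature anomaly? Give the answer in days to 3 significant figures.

67.7 days

Areal heat capacity C = ρ c_p D = 998.4 × 4195 × 34.67 = 1.45×10^8 J/(m²·K).
Relaxation time τ = C / λ = 1.45×10^8 / 24.84 = 5.85×10^6 s.
In days: 5.85×10^6 s / (86400 s/day) = 67.7 days.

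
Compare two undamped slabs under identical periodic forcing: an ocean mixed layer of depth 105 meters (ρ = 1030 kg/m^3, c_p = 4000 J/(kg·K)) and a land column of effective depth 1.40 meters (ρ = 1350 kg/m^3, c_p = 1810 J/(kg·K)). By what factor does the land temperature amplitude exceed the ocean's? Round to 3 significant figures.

126

C_ocean = 1030 × 4000 × 105 = 4.33×10^8 J/(m²·K).
C_land = 1350 × 1810 × 1.40 = 3.42×10^6 J/(m²·K).
Undamped amplitude ∝ 1/C, so A_land/A_ocean = C_ocean/C_land = 126.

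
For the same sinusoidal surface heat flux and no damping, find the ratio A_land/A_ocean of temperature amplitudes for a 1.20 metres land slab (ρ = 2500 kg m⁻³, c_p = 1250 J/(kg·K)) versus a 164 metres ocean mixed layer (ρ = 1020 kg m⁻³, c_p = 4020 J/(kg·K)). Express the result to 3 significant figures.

179

C_ocean = 1020 × 4020 × 164 = 6.72×10^8 J/(m²·K).
C_land = 2500 × 1250 × 1.20 = 3.75×10^6 J/(m²·K).
Undamped amplitude ∝ 1/C, so A_land/A_ocean = C_ocean/C_land = 179.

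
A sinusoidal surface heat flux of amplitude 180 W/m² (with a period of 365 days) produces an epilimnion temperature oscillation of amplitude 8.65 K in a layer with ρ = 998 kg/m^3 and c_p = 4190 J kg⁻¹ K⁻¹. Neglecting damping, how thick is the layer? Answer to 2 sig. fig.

25 m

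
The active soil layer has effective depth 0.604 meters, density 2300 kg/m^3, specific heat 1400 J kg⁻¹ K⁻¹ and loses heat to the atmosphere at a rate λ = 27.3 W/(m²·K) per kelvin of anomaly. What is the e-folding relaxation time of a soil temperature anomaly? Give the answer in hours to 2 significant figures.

Areal heat capacity C = ρ c_p D = 2300 × 1400 × 0.604 = 1.94×10^6 J m⁻² K⁻¹.
Relaxation time τ = C / λ = 1.94×10^6 / 27.3 = 71200 s.
In hours: 71200 s / (3600 s/hour) = 19.8 hours.

20 hours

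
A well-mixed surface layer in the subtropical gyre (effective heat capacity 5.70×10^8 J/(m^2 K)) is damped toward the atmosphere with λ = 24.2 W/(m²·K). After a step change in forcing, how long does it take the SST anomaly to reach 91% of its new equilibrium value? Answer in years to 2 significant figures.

Areal heat capacity C = 5.70×10^8 J/(m^2 K) (given).
τ = C / λ = 5.70×10^8 / 24.2 = 2.36×10^7 s.
Fraction reached: 1 − e^(−t/τ) = 0.91 ⇒ t = −τ ln(1 − 0.91) = τ × 2.41.
t = 5.67×10^7 s = 1.80 years.

1.8 years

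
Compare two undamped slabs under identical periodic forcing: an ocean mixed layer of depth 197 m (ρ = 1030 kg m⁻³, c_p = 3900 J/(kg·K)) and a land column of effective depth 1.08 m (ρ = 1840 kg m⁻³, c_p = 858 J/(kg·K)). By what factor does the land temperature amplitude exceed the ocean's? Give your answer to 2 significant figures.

460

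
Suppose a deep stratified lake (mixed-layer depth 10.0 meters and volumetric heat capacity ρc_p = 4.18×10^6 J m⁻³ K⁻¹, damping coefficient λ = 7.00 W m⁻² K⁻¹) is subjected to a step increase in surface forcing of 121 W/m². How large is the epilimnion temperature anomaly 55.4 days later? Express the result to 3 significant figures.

Areal heat capacity C = ρc_p × D = 4.18×10^6 × 10.0 = 4.18×10^7 J/(m^2 K).
τ = C / λ = 4.18×10^7 / 7.00 = 5.97×10^6 s.
Equilibrium anomaly ΔT_eq = F / λ = 121 / 7.00 = 17.3 K.
t = 55.4 days = 4.79×10^6 s, so t/τ = 0.802.
ΔT(t) = ΔT_eq (1 − e^(−t/τ)) = 17.3 × (1 − e^−0.802) = 9.53 K.

9.53 K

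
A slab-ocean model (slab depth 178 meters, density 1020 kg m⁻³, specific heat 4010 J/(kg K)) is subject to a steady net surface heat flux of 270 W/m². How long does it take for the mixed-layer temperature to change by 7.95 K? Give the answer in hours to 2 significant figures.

6000 hours

Areal heat capacity C = ρ c_p D = 1020 × 4010 × 178 = 7.28×10^8 J/(m²·K).
Time required: Δt = C ΔT / F = 7.28×10^8 × 7.95 / 270 = 2.14×10^7 s.
In hours: 2.14×10^7 s / (3600 s/hour) = 5950 hours.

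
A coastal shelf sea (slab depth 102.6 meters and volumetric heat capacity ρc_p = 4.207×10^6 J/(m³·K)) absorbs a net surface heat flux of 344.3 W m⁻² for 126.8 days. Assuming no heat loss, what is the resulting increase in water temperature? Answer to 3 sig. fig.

8.74 K

Areal heat capacity C = ρc_p × D = 4.207×10^6 × 102.6 = 4.32×10^8 J/(m^2 K).
Net heat input Q = F Δt = 344.3 × (126.8 days × 86400 s/day) = 3.77×10^9 J/m².
ΔT = Q / C = 3.77×10^9 / 4.32×10^8 = 8.74 K.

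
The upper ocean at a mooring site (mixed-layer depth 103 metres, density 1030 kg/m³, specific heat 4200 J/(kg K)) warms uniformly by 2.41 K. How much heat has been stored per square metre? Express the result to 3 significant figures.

1.07×10^9

Areal heat capacity C = ρ c_p D = 1030 × 4200 × 103 = 4.46×10^8 J/(m²·K).
ΔQ = C ΔT = 4.46×10^8 × 2.41 = 1.07×10^9 J/m².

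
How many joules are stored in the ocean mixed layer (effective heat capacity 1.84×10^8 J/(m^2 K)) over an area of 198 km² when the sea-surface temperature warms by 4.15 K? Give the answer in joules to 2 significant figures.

1.5×10^17 J

Areal heat capacity C = 1.84×10^8 J/(m^2 K) (given).
Heat per unit area: q = C ΔT = 1.84×10^8 × 4.15 = 7.64×10^8 J/m².
Total heat: Q = q × A = 7.64×10^8 × (198 × 10⁶ m²) = 1.51×10^17 J.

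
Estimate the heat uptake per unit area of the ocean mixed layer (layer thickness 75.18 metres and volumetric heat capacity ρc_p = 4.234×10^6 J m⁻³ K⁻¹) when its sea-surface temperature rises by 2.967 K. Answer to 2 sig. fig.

9.4×10^8

Areal heat capacity C = ρc_p × D = 4.234×10^6 × 75.18 = 3.18×10^8 J/(m²·K).
ΔQ = C ΔT = 3.18×10^8 × 2.967 = 9.44×10^8 J/m².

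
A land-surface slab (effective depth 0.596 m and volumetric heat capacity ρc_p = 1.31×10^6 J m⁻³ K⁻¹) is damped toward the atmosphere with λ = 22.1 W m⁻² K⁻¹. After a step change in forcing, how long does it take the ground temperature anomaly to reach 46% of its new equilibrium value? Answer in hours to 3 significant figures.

Areal heat capacity C = ρc_p × D = 1.31×10^6 × 0.596 = 7.81×10^5 J/(m^2 K).
τ = C / λ = 7.81×10^5 / 22.1 = 35300 s.
Fraction reached: 1 − e^(−t/τ) = 0.46 ⇒ t = −τ ln(1 − 0.46) = τ × 0.616.
t = 21800 s = 6.05 hours.

6.05 hours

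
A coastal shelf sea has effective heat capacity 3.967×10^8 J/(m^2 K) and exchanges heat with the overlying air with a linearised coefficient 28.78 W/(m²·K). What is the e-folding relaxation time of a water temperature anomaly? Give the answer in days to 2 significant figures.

160 days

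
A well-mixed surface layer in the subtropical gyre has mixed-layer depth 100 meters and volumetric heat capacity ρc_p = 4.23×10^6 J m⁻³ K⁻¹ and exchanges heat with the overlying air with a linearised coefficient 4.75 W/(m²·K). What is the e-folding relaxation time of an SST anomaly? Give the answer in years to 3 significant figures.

2.82 years

Areal heat capacity C = ρc_p × D = 4.23×10^6 × 100 = 4.23×10^8 J m⁻² K⁻¹.
Relaxation time τ = C / λ = 4.23×10^8 / 4.75 = 8.91×10^7 s.
In years: 8.91×10^7 s / (3.156×10^7 s/year) = 2.82 years.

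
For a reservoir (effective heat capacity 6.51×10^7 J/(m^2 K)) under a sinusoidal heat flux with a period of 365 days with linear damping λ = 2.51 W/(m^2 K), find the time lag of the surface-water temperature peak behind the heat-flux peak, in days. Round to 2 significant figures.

Areal heat capacity C = 6.51×10^7 J/(m^2 K) (given).
ω = 2π / 3.15×10^7 s = 1.99×10^-7 s⁻¹.
Phase lag φ = arctan(Cω/λ) = arctan(13.0/2.51) = 1.38 rad.
Time lag = φ / ω = 1.38 / 1.99×10^-7 = 6.92×10^6 s = 80.1 days.

80 days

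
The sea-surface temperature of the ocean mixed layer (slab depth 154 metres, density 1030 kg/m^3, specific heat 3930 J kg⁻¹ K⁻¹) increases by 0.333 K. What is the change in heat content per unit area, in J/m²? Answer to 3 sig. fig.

2.08×10^8

Areal heat capacity C = ρ c_p D = 1030 × 3930 × 154 = 6.23×10^8 J/(m^2 K).
ΔQ = C ΔT = 6.23×10^8 × 0.333 = 2.08×10^8 J/m².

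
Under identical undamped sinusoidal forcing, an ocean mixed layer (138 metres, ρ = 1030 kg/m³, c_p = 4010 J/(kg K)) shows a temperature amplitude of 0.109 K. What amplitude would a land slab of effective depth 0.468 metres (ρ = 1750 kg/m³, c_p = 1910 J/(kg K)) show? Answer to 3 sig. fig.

39.7 K

C_ocean = 5.70×10^8 J/(m²·K); C_land = 1.56×10^6 J/(m²·K).
A ∝ 1/C ⇒ A_land = A_ocean × C_ocean/C_land = 0.109 × 364 = 39.7 K.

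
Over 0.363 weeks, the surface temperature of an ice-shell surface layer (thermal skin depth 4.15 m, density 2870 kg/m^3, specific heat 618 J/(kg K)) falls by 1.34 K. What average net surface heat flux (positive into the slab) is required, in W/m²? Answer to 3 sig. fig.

-44.9

Areal heat capacity C = ρ c_p D = 2870 × 618 × 4.15 = 7.36×10^6 J m⁻² K⁻¹.
Required heat per unit area: Q = C ΔT = 7.36×10^6 × -1.34 = -9.86×10^6 J/m².
Flux F = Q / Δt = -9.86×10^6 / 2.20×10^5 s = -44.9 W/m².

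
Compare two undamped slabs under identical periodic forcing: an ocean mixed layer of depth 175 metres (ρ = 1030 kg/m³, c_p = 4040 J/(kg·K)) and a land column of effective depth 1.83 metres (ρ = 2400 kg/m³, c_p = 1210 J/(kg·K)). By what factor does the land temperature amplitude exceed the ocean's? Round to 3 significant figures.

137

C_ocean = 1030 × 4040 × 175 = 7.28×10^8 J/(m²·K).
C_land = 2400 × 1210 × 1.83 = 5.31×10^6 J/(m²·K).
Undamped amplitude ∝ 1/C, so A_land/A_ocean = C_ocean/C_land = 137.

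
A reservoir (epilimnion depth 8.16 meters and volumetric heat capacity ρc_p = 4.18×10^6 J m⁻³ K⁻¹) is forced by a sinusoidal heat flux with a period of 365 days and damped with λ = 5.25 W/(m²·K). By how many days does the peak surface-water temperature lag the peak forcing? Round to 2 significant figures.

53 days

Areal heat capacity C = ρc_p × D = 4.18×10^6 × 8.16 = 3.41×10^7 J/(m²·K).
ω = 2π / 3.15×10^7 s = 1.99×10^-7 s⁻¹.
Phase lag φ = arctan(Cω/λ) = arctan(6.80/5.25) = 0.913 rad.
Time lag = φ / ω = 0.913 / 1.99×10^-7 = 4.58×10^6 s = 53.0 days.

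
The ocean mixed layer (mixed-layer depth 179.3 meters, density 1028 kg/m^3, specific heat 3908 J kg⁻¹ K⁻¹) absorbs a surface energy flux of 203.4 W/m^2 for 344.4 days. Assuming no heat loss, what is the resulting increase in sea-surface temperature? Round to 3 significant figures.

Areal heat capacity C = ρ c_p D = 1028 × 3908 × 179.3 = 7.20×10^8 J m⁻² K⁻¹.
Net heat input Q = F Δt = 203.4 × (344.4 days × 86400 s/day) = 6.05×10^9 J/m².
ΔT = Q / C = 6.05×10^9 / 7.20×10^8 = 8.40 K.

8.40 K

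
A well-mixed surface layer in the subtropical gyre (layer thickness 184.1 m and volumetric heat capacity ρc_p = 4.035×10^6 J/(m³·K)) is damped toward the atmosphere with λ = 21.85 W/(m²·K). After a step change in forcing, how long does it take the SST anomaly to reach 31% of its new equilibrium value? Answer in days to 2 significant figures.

Areal heat capacity C = ρc_p × D = 4.035×10^6 × 184.1 = 7.43×10^8 J/(m²·K).
τ = C / λ = 7.43×10^8 / 21.85 = 3.40×10^7 s.
Fraction reached: 1 − e^(−t/τ) = 0.31 ⇒ t = −τ ln(1 − 0.31) = τ × 0.371.
t = 1.26×10^7 s = 146 days.

150 days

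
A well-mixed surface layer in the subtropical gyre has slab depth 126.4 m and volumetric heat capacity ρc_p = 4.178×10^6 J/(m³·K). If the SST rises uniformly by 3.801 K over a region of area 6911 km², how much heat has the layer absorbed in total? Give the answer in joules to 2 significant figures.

Areal heat capacity C = ρc_p × D = 4.178×10^6 × 126.4 = 5.28×10^8 J/(m^2 K).
Heat per unit area: q = C ΔT = 5.28×10^8 × 3.801 = 2.01×10^9 J/m².
Total heat: Q = q × A = 2.01×10^9 × (6911 × 10⁶ m²) = 1.39×10^19 J.

1.4×10^19 J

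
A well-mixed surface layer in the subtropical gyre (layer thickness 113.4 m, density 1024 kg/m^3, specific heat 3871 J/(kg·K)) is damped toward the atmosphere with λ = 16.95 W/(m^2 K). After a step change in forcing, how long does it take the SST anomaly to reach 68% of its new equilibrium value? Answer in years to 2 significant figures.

0.96 years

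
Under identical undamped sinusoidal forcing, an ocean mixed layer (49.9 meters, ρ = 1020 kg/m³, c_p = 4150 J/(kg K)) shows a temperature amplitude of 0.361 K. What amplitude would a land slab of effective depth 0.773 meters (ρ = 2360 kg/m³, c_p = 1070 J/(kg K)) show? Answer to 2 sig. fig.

C_ocean = 2.11×10^8 J/(m²·K); C_land = 1.95×10^6 J/(m²·K).
A ∝ 1/C ⇒ A_land = A_ocean × C_ocean/C_land = 0.361 × 108 = 39.1 K.

39 K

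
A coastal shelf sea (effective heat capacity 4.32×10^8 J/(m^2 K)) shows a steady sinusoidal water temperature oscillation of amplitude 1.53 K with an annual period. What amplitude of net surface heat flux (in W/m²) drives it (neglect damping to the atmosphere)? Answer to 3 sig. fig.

132

Areal heat capacity C = 4.32×10^8 J/(m^2 K) (given).
ω = 2π / 3.15×10^7 s = 1.99×10^-7 s⁻¹.
Cω = 4.32×10^8 × 1.99×10^-7 = 86.1 W/(m²·K).
F₀ = A × Cω = 1.53 × 86.1 = 132 W/m².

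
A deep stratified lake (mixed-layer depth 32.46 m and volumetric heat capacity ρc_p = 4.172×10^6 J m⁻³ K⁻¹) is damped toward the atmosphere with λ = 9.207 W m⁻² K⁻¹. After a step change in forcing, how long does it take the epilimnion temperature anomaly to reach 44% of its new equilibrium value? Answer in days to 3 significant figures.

98.7 days

Areal heat capacity C = ρc_p × D = 4.172×10^6 × 32.46 = 1.35×10^8 J m⁻² K⁻¹.
τ = C / λ = 1.35×10^8 / 9.207 = 1.47×10^7 s.
Fraction reached: 1 − e^(−t/τ) = 0.44 ⇒ t = −τ ln(1 − 0.44) = τ × 0.580.
t = 8.53×10^6 s = 98.7 days.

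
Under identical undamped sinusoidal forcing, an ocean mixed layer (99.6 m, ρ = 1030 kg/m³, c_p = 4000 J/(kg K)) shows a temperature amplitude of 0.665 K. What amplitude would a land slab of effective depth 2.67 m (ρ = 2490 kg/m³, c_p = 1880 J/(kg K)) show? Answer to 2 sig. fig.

22 K

C_ocean = 4.10×10^8 J/(m²·K); C_land = 1.25×10^7 J/(m²·K).
A ∝ 1/C ⇒ A_land = A_ocean × C_ocean/C_land = 0.665 × 32.8 = 21.8 K.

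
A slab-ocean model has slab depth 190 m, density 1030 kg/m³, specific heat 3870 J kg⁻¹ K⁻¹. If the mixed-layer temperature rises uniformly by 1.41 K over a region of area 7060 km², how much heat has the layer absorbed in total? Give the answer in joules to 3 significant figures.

Areal heat capacity C = ρ c_p D = 1030 × 3870 × 190 = 7.57×10^8 J/(m^2 K).
Heat per unit area: q = C ΔT = 7.57×10^8 × 1.41 = 1.07×10^9 J/m².
Total heat: Q = q × A = 1.07×10^9 × (7060 × 10⁶ m²) = 7.54×10^18 J.

7.54×10^18 J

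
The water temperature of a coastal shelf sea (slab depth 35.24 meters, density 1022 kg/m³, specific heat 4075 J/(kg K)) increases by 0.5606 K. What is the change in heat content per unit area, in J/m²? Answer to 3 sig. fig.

8.23×10^7

Areal heat capacity C = ρ c_p D = 1022 × 4075 × 35.24 = 1.47×10^8 J m⁻² K⁻¹.
ΔQ = C ΔT = 1.47×10^8 × 0.5606 = 8.23×10^7 J/m².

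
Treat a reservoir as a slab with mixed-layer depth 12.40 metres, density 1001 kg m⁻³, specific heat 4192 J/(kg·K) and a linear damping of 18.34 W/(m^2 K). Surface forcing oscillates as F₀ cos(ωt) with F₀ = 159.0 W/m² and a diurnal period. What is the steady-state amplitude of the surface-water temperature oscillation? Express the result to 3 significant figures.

0.0420 K

Areal heat capacity C = ρ c_p D = 1001 × 4192 × 12.40 = 5.20×10^7 J m⁻² K⁻¹.
Angular frequency ω = 2π / T = 2π / 86400 s = 7.27×10^-5 s⁻¹.
√((Cω)² + λ²) = √((3780)² + 18.34²) = 3780 W/(m²·K).
Amplitude A = F₀ / √((Cω)²+λ²) = 159.0 / 3780 = 0.0420 K.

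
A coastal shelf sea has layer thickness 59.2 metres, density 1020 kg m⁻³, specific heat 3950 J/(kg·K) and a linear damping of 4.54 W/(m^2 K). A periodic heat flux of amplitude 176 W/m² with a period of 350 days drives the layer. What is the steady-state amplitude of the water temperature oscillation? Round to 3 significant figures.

3.54 K

Areal heat capacity C = ρ c_p D = 1020 × 3950 × 59.2 = 2.39×10^8 J m⁻² K⁻¹.
Angular frequency ω = 2π / T = 2π / 3.02×10^7 s = 2.08×10^-7 s⁻¹.
√((Cω)² + λ²) = √((49.6)² + 4.54²) = 49.8 W/(m²·K).
Amplitude A = F₀ / √((Cω)²+λ²) = 176 / 49.8 = 3.54 K.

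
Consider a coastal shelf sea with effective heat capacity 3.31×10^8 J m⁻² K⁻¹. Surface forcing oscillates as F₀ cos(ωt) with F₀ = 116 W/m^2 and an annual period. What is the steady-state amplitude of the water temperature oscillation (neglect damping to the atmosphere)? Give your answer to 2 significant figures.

Areal heat capacity C = 3.31×10^8 J m⁻² K⁻¹ (given).
Angular frequency ω = 2π / T = 2π / 3.15×10^7 s = 1.99×10^-7 s⁻¹.
Cω = 3.31×10^8 × 1.99×10^-7 = 65.9 W/(m²·K).
Amplitude A = F₀ / (Cω) = 116 / 65.9 = 1.76 K.

1.8 K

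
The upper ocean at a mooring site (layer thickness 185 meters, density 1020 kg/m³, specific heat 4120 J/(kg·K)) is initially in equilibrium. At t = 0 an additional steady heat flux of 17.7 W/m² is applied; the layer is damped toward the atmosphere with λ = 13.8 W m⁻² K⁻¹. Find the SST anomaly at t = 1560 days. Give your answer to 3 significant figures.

Areal heat capacity C = ρ c_p D = 1020 × 4120 × 185 = 7.77×10^8 J/(m²·K).
τ = C / λ = 7.77×10^8 / 13.8 = 5.63×10^7 s.
Equilibrium anomaly ΔT_eq = F / λ = 17.7 / 13.8 = 1.28 K.
t = 1560 days = 1.35×10^8 s, so t/τ = 2.39.
ΔT(t) = ΔT_eq (1 − e^(−t/τ)) = 1.28 × (1 − e^−2.39) = 1.17 K.

1.17 K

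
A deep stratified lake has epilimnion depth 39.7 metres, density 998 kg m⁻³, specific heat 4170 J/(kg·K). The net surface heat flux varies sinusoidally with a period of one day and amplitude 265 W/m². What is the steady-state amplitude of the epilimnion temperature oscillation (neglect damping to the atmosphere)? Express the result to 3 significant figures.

Areal heat capacity C = ρ c_p D = 998 × 4170 × 39.7 = 1.65×10^8 J/(m^2 K).
Angular frequency ω = 2π / T = 2π / 86400 s = 7.27×10^-5 s⁻¹.
Cω = 1.65×10^8 × 7.27×10^-5 = 12000 W/(m²·K).
Amplitude A = F₀ / (Cω) = 265 / 12000 = 0.0221 K.

0.0221 K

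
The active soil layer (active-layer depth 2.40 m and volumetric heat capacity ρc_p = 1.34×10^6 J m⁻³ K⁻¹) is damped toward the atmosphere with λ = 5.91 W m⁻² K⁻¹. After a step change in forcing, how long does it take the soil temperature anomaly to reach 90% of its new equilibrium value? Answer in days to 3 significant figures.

14.5 days

Areal heat capacity C = ρc_p × D = 1.34×10^6 × 2.40 = 3.22×10^6 J m⁻² K⁻¹.
τ = C / λ = 3.22×10^6 / 5.91 = 5.44×10^5 s.
Fraction reached: 1 − e^(−t/τ) = 0.90 ⇒ t = −τ ln(1 − 0.90) = τ × 2.30.
t = 1.25×10^6 s = 14.5 days.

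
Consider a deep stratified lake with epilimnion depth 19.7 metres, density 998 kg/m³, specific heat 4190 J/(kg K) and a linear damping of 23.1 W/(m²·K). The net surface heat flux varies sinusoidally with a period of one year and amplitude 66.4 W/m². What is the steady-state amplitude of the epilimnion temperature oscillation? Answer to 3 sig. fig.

2.34 K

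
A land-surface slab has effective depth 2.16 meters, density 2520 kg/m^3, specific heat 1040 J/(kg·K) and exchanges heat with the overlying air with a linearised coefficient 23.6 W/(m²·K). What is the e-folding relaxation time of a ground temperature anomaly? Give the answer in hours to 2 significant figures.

67 hours

Areal heat capacity C = ρ c_p D = 2520 × 1040 × 2.16 = 5.66×10^6 J/(m^2 K).
Relaxation time τ = C / λ = 5.66×10^6 / 23.6 = 2.40×10^5 s.
In hours: 2.40×10^5 s / (3600 s/hour) = 66.6 hours.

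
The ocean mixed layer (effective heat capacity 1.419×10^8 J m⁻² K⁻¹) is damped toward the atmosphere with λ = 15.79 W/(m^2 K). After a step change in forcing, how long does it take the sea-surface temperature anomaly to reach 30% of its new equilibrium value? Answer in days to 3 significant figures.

Areal heat capacity C = 1.419×10^8 J m⁻² K⁻¹ (given).
τ = C / λ = 1.42×10^8 / 15.79 = 8.99×10^6 s.
Fraction reached: 1 − e^(−t/τ) = 0.30 ⇒ t = −τ ln(1 − 0.30) = τ × 0.357.
t = 3.21×10^6 s = 37.1 days.

37.1 days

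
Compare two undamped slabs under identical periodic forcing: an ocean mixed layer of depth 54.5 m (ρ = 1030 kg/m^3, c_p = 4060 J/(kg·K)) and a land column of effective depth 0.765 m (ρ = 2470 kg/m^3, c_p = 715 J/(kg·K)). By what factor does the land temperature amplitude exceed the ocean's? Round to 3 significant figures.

169

C_ocean = 1030 × 4060 × 54.5 = 2.28×10^8 J/(m²·K).
C_land = 2470 × 715 × 0.765 = 1.35×10^6 J/(m²·K).
Undamped amplitude ∝ 1/C, so A_land/A_ocean = C_ocean/C_land = 169.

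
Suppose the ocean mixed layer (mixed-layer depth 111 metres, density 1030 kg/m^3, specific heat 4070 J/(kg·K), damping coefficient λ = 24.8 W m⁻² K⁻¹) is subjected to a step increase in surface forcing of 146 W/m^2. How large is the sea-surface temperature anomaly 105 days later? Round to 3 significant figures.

Areal heat capacity C = ρ c_p D = 1030 × 4070 × 111 = 4.65×10^8 J/(m²·K).
τ = C / λ = 4.65×10^8 / 24.8 = 1.88×10^7 s.
Equilibrium anomaly ΔT_eq = F / λ = 146 / 24.8 = 5.89 K.
t = 105 days = 9.07×10^6 s, so t/τ = 0.484.
ΔT(t) = ΔT_eq (1 − e^(−t/τ)) = 5.89 × (1 − e^−0.484) = 2.26 K.

2.26 K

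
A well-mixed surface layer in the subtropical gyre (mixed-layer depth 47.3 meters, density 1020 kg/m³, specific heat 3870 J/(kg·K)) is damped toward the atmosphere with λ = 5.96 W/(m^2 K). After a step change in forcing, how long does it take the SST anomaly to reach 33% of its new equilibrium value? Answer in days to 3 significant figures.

Areal heat capacity C = ρ c_p D = 1020 × 3870 × 47.3 = 1.87×10^8 J/(m²·K).
τ = C / λ = 1.87×10^8 / 5.96 = 3.13×10^7 s.
Fraction reached: 1 − e^(−t/τ) = 0.33 ⇒ t = −τ ln(1 − 0.33) = τ × 0.400.
t = 1.25×10^7 s = 145 days.

145 days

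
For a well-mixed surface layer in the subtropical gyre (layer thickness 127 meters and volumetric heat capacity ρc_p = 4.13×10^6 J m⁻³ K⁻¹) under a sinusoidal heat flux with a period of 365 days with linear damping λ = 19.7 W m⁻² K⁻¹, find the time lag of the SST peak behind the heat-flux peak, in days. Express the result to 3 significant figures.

80.4 days

Areal heat capacity C = ρc_p × D = 4.13×10^6 × 127 = 5.25×10^8 J m⁻² K⁻¹.
ω = 2π / 3.15×10^7 s = 1.99×10^-7 s⁻¹.
Phase lag φ = arctan(Cω/λ) = arctan(105/19.7) = 1.38 rad.
Time lag = φ / ω = 1.38 / 1.99×10^-7 = 6.95×10^6 s = 80.4 days.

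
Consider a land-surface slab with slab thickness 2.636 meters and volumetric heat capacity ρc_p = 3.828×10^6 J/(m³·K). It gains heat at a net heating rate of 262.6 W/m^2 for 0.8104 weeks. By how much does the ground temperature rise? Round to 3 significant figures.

Areal heat capacity C = ρc_p × D = 3.828×10^6 × 2.636 = 1.01×10^7 J m⁻² K⁻¹.
Net heat input Q = F Δt = 262.6 × (0.8104 weeks × 6.048×10^5 s/week) = 1.29×10^8 J/m².
ΔT = Q / C = 1.29×10^8 / 1.01×10^7 = 12.8 K.

12.8 K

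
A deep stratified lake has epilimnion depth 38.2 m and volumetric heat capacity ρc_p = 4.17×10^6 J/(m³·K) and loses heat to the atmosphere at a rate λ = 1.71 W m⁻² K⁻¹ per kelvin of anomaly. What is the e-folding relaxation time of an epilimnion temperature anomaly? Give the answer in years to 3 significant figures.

Areal heat capacity C = ρc_p × D = 4.17×10^6 × 38.2 = 1.59×10^8 J/(m²·K).
Relaxation time τ = C / λ = 1.59×10^8 / 1.71 = 9.32×10^7 s.
In years: 9.32×10^7 s / (3.156×10^7 s/year) = 2.95 years.

2.95 years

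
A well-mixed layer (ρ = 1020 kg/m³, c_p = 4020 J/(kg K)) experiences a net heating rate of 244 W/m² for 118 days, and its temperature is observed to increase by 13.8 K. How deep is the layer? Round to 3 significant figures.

Heat input Q = F Δt = 244 × 1.02×10^7 s = 2.49×10^9 J/m².
Required areal heat capacity C = Q / ΔT = 1.80×10^8 J/(m²·K).
Depth D = C / (ρ c_p) = 1.80×10^8 / (1020 × 4020) = 44.0 m.

44.0 m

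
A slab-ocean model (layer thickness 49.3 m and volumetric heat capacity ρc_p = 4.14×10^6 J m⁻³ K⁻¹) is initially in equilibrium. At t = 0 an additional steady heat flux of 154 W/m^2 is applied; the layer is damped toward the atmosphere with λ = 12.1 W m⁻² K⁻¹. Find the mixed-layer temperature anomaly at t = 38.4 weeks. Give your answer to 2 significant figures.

Areal heat capacity C = ρc_p × D = 4.14×10^6 × 49.3 = 2.04×10^8 J/(m^2 K).
τ = C / λ = 2.04×10^8 / 12.1 = 1.69×10^7 s.
Equilibrium anomaly ΔT_eq = F / λ = 154 / 12.1 = 12.7 K.
t = 38.4 weeks = 2.32×10^7 s, so t/τ = 1.38.
ΔT(t) = ΔT_eq (1 − e^(−t/τ)) = 12.7 × (1 − e^−1.38) = 9.52 K.

9.5 K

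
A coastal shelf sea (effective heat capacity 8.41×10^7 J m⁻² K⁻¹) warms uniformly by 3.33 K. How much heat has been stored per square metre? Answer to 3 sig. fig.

Areal heat capacity C = 8.41×10^7 J m⁻² K⁻¹ (given).
ΔQ = C ΔT = 8.41×10^7 × 3.33 = 2.80×10^8 J/m².

2.80×10^8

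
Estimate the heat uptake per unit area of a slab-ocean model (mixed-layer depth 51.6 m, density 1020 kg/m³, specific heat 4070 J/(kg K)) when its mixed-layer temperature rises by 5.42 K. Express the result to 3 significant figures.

1.16×10^9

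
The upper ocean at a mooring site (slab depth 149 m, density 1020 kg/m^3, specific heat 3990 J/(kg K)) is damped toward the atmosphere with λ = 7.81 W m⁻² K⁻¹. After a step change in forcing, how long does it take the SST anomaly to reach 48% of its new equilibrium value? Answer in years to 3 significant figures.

1.61 years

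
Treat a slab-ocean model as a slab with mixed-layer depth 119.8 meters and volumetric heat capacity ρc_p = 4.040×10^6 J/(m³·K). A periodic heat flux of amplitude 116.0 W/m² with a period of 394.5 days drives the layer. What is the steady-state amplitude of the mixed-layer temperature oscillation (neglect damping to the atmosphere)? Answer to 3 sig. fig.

1.30 K

Areal heat capacity C = ρc_p × D = 4.040×10^6 × 119.8 = 4.84×10^8 J m⁻² K⁻¹.
Angular frequency ω = 2π / T = 2π / 3.41×10^7 s = 1.84×10^-7 s⁻¹.
Cω = 4.84×10^8 × 1.84×10^-7 = 89.2 W/(m²·K).
Amplitude A = F₀ / (Cω) = 116.0 / 89.2 = 1.30 K.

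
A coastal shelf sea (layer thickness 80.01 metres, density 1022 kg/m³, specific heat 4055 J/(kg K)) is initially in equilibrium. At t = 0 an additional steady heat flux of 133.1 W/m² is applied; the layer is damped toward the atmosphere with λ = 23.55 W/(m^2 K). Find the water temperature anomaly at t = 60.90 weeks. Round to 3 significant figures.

5.24 K

Areal heat capacity C = ρ c_p D = 1022 × 4055 × 80.01 = 3.32×10^8 J/(m²·K).
τ = C / λ = 3.32×10^8 / 23.55 = 1.41×10^7 s.
Equilibrium anomaly ΔT_eq = F / λ = 133.1 / 23.55 = 5.65 K.
t = 60.90 weeks = 3.68×10^7 s, so t/τ = 2.62.
ΔT(t) = ΔT_eq (1 − e^(−t/τ)) = 5.65 × (1 − e^−2.62) = 5.24 K.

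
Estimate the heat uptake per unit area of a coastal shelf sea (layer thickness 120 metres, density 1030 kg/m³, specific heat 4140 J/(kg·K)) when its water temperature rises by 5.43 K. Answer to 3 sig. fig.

2.78×10^9

Areal heat capacity C = ρ c_p D = 1030 × 4140 × 120 = 5.12×10^8 J m⁻² K⁻¹.
ΔQ = C ΔT = 5.12×10^8 × 5.43 = 2.78×10^9 J/m².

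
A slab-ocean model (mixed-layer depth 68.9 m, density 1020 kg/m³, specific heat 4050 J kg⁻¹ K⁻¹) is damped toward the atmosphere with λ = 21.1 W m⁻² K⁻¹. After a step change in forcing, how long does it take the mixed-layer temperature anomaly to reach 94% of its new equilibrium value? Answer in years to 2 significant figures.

Areal heat capacity C = ρ c_p D = 1020 × 4050 × 68.9 = 2.85×10^8 J m⁻² K⁻¹.
τ = C / λ = 2.85×10^8 / 21.1 = 1.35×10^7 s.
Fraction reached: 1 − e^(−t/τ) = 0.94 ⇒ t = −τ ln(1 − 0.94) = τ × 2.81.
t = 3.80×10^7 s = 1.20 years.

1.2 years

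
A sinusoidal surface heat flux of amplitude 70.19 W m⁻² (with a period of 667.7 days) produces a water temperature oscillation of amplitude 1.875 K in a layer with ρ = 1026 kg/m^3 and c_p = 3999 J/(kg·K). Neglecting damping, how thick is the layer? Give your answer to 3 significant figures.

83.8 m

ω = 2π / 5.77×10^7 s = 1.09×10^-7 s⁻¹.
Required C = F₀ / (A ω) = 70.19 / (1.875 × 1.09×10^-7) = 3.44×10^8 J/(m²·K).
D = C / (ρ c_p) = 3.44×10^8 / (1026 × 3999) = 83.8 m.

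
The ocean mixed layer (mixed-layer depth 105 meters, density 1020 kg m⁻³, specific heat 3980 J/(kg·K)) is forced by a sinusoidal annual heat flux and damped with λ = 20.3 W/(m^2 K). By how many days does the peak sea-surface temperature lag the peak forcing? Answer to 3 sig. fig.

Areal heat capacity C = ρ c_p D = 1020 × 3980 × 105 = 4.26×10^8 J/(m^2 K).
ω = 2π / 3.15×10^7 s = 1.99×10^-7 s⁻¹.
Phase lag φ = arctan(Cω/λ) = arctan(84.9/20.3) = 1.34 rad.
Time lag = φ / ω = 1.34 / 1.99×10^-7 = 6.71×10^6 s = 77.6 days.

77.6 days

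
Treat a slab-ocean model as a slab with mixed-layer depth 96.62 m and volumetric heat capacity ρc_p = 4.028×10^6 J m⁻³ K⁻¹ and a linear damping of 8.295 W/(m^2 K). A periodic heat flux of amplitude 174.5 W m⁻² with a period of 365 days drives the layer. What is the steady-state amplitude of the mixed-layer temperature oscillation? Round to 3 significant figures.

Areal heat capacity C = ρc_p × D = 4.028×10^6 × 96.62 = 3.89×10^8 J/(m²·K).
Angular frequency ω = 2π / T = 2π / 3.15×10^7 s = 1.99×10^-7 s⁻¹.
√((Cω)² + λ²) = √((77.5)² + 8.295²) = 78.0 W/(m²·K).
Amplitude A = F₀ / √((Cω)²+λ²) = 174.5 / 78.0 = 2.24 K.

2.24 K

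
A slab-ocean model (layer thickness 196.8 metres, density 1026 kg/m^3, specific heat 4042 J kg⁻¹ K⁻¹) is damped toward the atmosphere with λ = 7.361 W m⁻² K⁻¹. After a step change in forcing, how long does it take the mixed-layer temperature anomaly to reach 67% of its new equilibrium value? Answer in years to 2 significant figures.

Areal heat capacity C = ρ c_p D = 1026 × 4042 × 196.8 = 8.16×10^8 J/(m²·K).
τ = C / λ = 8.16×10^8 / 7.361 = 1.11×10^8 s.
Fraction reached: 1 − e^(−t/τ) = 0.67 ⇒ t = −τ ln(1 − 0.67) = τ × 1.11.
t = 1.23×10^8 s = 3.90 years.

3.9 years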